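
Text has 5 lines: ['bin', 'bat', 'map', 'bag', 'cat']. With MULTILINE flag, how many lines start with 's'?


With MULTILINE flag, ^ matches the start of each line.
Lines: ['bin', 'bat', 'map', 'bag', 'cat']
Checking which lines start with 's':
  Line 1: 'bin' -> no
  Line 2: 'bat' -> no
  Line 3: 'map' -> no
  Line 4: 'bag' -> no
  Line 5: 'cat' -> no
Matching lines: []
Count: 0

0


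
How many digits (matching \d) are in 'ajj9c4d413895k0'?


\d matches any digit 0-9.
Scanning 'ajj9c4d413895k0':
  pos 3: '9' -> DIGIT
  pos 5: '4' -> DIGIT
  pos 7: '4' -> DIGIT
  pos 8: '1' -> DIGIT
  pos 9: '3' -> DIGIT
  pos 10: '8' -> DIGIT
  pos 11: '9' -> DIGIT
  pos 12: '5' -> DIGIT
  pos 14: '0' -> DIGIT
Digits found: ['9', '4', '4', '1', '3', '8', '9', '5', '0']
Total: 9

9


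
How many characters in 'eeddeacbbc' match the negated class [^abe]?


Negated class [^abe] matches any char NOT in {a, b, e}
Scanning 'eeddeacbbc':
  pos 0: 'e' -> no (excluded)
  pos 1: 'e' -> no (excluded)
  pos 2: 'd' -> MATCH
  pos 3: 'd' -> MATCH
  pos 4: 'e' -> no (excluded)
  pos 5: 'a' -> no (excluded)
  pos 6: 'c' -> MATCH
  pos 7: 'b' -> no (excluded)
  pos 8: 'b' -> no (excluded)
  pos 9: 'c' -> MATCH
Total matches: 4

4


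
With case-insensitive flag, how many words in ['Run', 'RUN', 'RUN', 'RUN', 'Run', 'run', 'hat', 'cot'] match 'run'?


Case-insensitive matching: compare each word's lowercase form to 'run'.
  'Run' -> lower='run' -> MATCH
  'RUN' -> lower='run' -> MATCH
  'RUN' -> lower='run' -> MATCH
  'RUN' -> lower='run' -> MATCH
  'Run' -> lower='run' -> MATCH
  'run' -> lower='run' -> MATCH
  'hat' -> lower='hat' -> no
  'cot' -> lower='cot' -> no
Matches: ['Run', 'RUN', 'RUN', 'RUN', 'Run', 'run']
Count: 6

6


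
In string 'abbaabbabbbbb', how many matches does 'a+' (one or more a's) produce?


Pattern 'a+' matches one or more consecutive a's.
String: 'abbaabbabbbbb'
Scanning for runs of a:
  Match 1: 'a' (length 1)
  Match 2: 'aa' (length 2)
  Match 3: 'a' (length 1)
Total matches: 3

3


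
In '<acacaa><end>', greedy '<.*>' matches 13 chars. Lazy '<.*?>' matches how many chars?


Greedy '<.*>' tries to match as MUCH as possible.
Lazy '<.*?>' tries to match as LITTLE as possible.

String: '<acacaa><end>'
Greedy '<.*>' starts at first '<' and extends to the LAST '>': '<acacaa><end>' (13 chars)
Lazy '<.*?>' starts at first '<' and stops at the FIRST '>': '<acacaa>' (8 chars)

8


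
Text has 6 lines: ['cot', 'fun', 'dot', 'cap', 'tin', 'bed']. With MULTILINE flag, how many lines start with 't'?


With MULTILINE flag, ^ matches the start of each line.
Lines: ['cot', 'fun', 'dot', 'cap', 'tin', 'bed']
Checking which lines start with 't':
  Line 1: 'cot' -> no
  Line 2: 'fun' -> no
  Line 3: 'dot' -> no
  Line 4: 'cap' -> no
  Line 5: 'tin' -> MATCH
  Line 6: 'bed' -> no
Matching lines: ['tin']
Count: 1

1


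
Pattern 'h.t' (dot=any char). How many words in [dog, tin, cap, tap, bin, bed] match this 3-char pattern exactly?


Pattern 'h.t' means: starts with 'h', any single char, ends with 't'.
Checking each word (must be exactly 3 chars):
  'dog' (len=3): no
  'tin' (len=3): no
  'cap' (len=3): no
  'tap' (len=3): no
  'bin' (len=3): no
  'bed' (len=3): no
Matching words: []
Total: 0

0


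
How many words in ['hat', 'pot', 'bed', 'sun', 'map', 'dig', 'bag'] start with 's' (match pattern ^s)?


Pattern ^s anchors to start of word. Check which words begin with 's':
  'hat' -> no
  'pot' -> no
  'bed' -> no
  'sun' -> MATCH (starts with 's')
  'map' -> no
  'dig' -> no
  'bag' -> no
Matching words: ['sun']
Count: 1

1


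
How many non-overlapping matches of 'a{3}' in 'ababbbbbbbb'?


Pattern 'a{3}' matches exactly 3 consecutive a's (greedy, non-overlapping).
String: 'ababbbbbbbb'
Scanning for runs of a's:
  Run at pos 0: 'a' (length 1) -> 0 match(es)
  Run at pos 2: 'a' (length 1) -> 0 match(es)
Matches found: []
Total: 0

0


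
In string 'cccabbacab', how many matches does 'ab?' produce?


Pattern 'ab?' matches 'a' optionally followed by 'b'.
String: 'cccabbacab'
Scanning left to right for 'a' then checking next char:
  Match 1: 'ab' (a followed by b)
  Match 2: 'a' (a not followed by b)
  Match 3: 'ab' (a followed by b)
Total matches: 3

3


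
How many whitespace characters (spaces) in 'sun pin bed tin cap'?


\s matches whitespace characters (spaces, tabs, etc.).
Text: 'sun pin bed tin cap'
This text has 5 words separated by spaces.
Number of spaces = number of words - 1 = 5 - 1 = 4

4


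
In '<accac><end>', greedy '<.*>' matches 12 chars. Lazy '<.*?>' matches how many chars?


Greedy '<.*>' tries to match as MUCH as possible.
Lazy '<.*?>' tries to match as LITTLE as possible.

String: '<accac><end>'
Greedy '<.*>' starts at first '<' and extends to the LAST '>': '<accac><end>' (12 chars)
Lazy '<.*?>' starts at first '<' and stops at the FIRST '>': '<accac>' (7 chars)

7


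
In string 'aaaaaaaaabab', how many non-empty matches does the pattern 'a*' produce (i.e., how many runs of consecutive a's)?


Pattern 'a*' matches zero or more a's. We want non-empty runs of consecutive a's.
String: 'aaaaaaaaabab'
Walking through the string to find runs of a's:
  Run 1: positions 0-8 -> 'aaaaaaaaa'
  Run 2: positions 10-10 -> 'a'
Non-empty runs found: ['aaaaaaaaa', 'a']
Count: 2

2


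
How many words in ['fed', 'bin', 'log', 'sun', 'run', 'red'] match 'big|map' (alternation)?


Alternation 'big|map' matches either 'big' or 'map'.
Checking each word:
  'fed' -> no
  'bin' -> no
  'log' -> no
  'sun' -> no
  'run' -> no
  'red' -> no
Matches: []
Count: 0

0


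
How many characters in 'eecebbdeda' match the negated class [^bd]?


Negated class [^bd] matches any char NOT in {b, d}
Scanning 'eecebbdeda':
  pos 0: 'e' -> MATCH
  pos 1: 'e' -> MATCH
  pos 2: 'c' -> MATCH
  pos 3: 'e' -> MATCH
  pos 4: 'b' -> no (excluded)
  pos 5: 'b' -> no (excluded)
  pos 6: 'd' -> no (excluded)
  pos 7: 'e' -> MATCH
  pos 8: 'd' -> no (excluded)
  pos 9: 'a' -> MATCH
Total matches: 6

6


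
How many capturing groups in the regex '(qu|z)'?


To count capturing groups, count each '(' that starts a group.
Pattern: '(qu|z)'
Walking through the pattern:
  Position 0: '(' -> group #1
Total capturing groups: 1

1


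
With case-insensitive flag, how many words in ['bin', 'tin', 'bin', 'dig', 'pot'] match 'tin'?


Case-insensitive matching: compare each word's lowercase form to 'tin'.
  'bin' -> lower='bin' -> no
  'tin' -> lower='tin' -> MATCH
  'bin' -> lower='bin' -> no
  'dig' -> lower='dig' -> no
  'pot' -> lower='pot' -> no
Matches: ['tin']
Count: 1

1


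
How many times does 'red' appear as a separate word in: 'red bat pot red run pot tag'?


Scanning each word for exact match 'red':
  Word 1: 'red' -> MATCH
  Word 2: 'bat' -> no
  Word 3: 'pot' -> no
  Word 4: 'red' -> MATCH
  Word 5: 'run' -> no
  Word 6: 'pot' -> no
  Word 7: 'tag' -> no
Total matches: 2

2


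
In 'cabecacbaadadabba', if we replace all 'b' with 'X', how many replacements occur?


re.sub('b', 'X', text) replaces every occurrence of 'b' with 'X'.
Text: 'cabecacbaadadabba'
Scanning for 'b':
  pos 2: 'b' -> replacement #1
  pos 7: 'b' -> replacement #2
  pos 14: 'b' -> replacement #3
  pos 15: 'b' -> replacement #4
Total replacements: 4

4


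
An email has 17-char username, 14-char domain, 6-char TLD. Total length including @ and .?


An email address has format: username@domain.tld
Username length: 17
'@' character: 1
Domain length: 14
'.' character: 1
TLD length: 6
Total = 17 + 1 + 14 + 1 + 6 = 39

39


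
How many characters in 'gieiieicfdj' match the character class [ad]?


Character class [ad] matches any of: {a, d}
Scanning string 'gieiieicfdj' character by character:
  pos 0: 'g' -> no
  pos 1: 'i' -> no
  pos 2: 'e' -> no
  pos 3: 'i' -> no
  pos 4: 'i' -> no
  pos 5: 'e' -> no
  pos 6: 'i' -> no
  pos 7: 'c' -> no
  pos 8: 'f' -> no
  pos 9: 'd' -> MATCH
  pos 10: 'j' -> no
Total matches: 1

1


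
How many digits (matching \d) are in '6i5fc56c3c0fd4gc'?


\d matches any digit 0-9.
Scanning '6i5fc56c3c0fd4gc':
  pos 0: '6' -> DIGIT
  pos 2: '5' -> DIGIT
  pos 5: '5' -> DIGIT
  pos 6: '6' -> DIGIT
  pos 8: '3' -> DIGIT
  pos 10: '0' -> DIGIT
  pos 13: '4' -> DIGIT
Digits found: ['6', '5', '5', '6', '3', '0', '4']
Total: 7

7


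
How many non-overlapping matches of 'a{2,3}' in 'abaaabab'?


Pattern 'a{2,3}' matches between 2 and 3 consecutive a's (greedy).
String: 'abaaabab'
Finding runs of a's and applying greedy matching:
  Run at pos 0: 'a' (length 1)
  Run at pos 2: 'aaa' (length 3)
  Run at pos 6: 'a' (length 1)
Matches: ['aaa']
Count: 1

1


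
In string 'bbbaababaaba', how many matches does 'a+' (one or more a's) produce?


Pattern 'a+' matches one or more consecutive a's.
String: 'bbbaababaaba'
Scanning for runs of a:
  Match 1: 'aa' (length 2)
  Match 2: 'a' (length 1)
  Match 3: 'aa' (length 2)
  Match 4: 'a' (length 1)
Total matches: 4

4


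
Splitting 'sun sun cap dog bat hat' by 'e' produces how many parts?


Splitting by 'e' breaks the string at each occurrence of the separator.
Text: 'sun sun cap dog bat hat'
Parts after split:
  Part 1: 'sun sun cap dog bat hat'
Total parts: 1

1


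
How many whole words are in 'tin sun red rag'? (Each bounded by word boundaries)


Word boundaries (\b) mark the start/end of each word.
Text: 'tin sun red rag'
Splitting by whitespace:
  Word 1: 'tin'
  Word 2: 'sun'
  Word 3: 'red'
  Word 4: 'rag'
Total whole words: 4

4


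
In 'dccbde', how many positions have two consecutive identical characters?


Looking for consecutive identical characters in 'dccbde':
  pos 0-1: 'd' vs 'c' -> different
  pos 1-2: 'c' vs 'c' -> MATCH ('cc')
  pos 2-3: 'c' vs 'b' -> different
  pos 3-4: 'b' vs 'd' -> different
  pos 4-5: 'd' vs 'e' -> different
Consecutive identical pairs: ['cc']
Count: 1

1


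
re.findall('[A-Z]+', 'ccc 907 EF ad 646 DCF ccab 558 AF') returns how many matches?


Pattern '[A-Z]+' finds one or more uppercase letters.
Text: 'ccc 907 EF ad 646 DCF ccab 558 AF'
Scanning for matches:
  Match 1: 'EF'
  Match 2: 'DCF'
  Match 3: 'AF'
Total matches: 3

3


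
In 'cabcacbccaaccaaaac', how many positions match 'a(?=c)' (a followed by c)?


Lookahead 'a(?=c)' matches 'a' only when followed by 'c'.
String: 'cabcacbccaaccaaaac'
Checking each position where char is 'a':
  pos 1: 'a' -> no (next='b')
  pos 4: 'a' -> MATCH (next='c')
  pos 9: 'a' -> no (next='a')
  pos 10: 'a' -> MATCH (next='c')
  pos 13: 'a' -> no (next='a')
  pos 14: 'a' -> no (next='a')
  pos 15: 'a' -> no (next='a')
  pos 16: 'a' -> MATCH (next='c')
Matching positions: [4, 10, 16]
Count: 3

3


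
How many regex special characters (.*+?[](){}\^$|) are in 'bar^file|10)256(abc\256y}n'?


Regex special characters are: . * + ? [ ] ( ) { } \ ^ $ |
Scanning 'bar^file|10)256(abc\256y}n':
  pos 3: '^' -> SPECIAL
  pos 8: '|' -> SPECIAL
  pos 11: ')' -> SPECIAL
  pos 15: '(' -> SPECIAL
  pos 19: '\' -> SPECIAL
  pos 24: '}' -> SPECIAL
Special chars found: ['^', '|', ')', '(', '\\', '}']
Total: 6

6


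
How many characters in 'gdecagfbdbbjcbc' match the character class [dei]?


Character class [dei] matches any of: {d, e, i}
Scanning string 'gdecagfbdbbjcbc' character by character:
  pos 0: 'g' -> no
  pos 1: 'd' -> MATCH
  pos 2: 'e' -> MATCH
  pos 3: 'c' -> no
  pos 4: 'a' -> no
  pos 5: 'g' -> no
  pos 6: 'f' -> no
  pos 7: 'b' -> no
  pos 8: 'd' -> MATCH
  pos 9: 'b' -> no
  pos 10: 'b' -> no
  pos 11: 'j' -> no
  pos 12: 'c' -> no
  pos 13: 'b' -> no
  pos 14: 'c' -> no
Total matches: 3

3


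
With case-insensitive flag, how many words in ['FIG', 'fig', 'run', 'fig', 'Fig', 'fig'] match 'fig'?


Case-insensitive matching: compare each word's lowercase form to 'fig'.
  'FIG' -> lower='fig' -> MATCH
  'fig' -> lower='fig' -> MATCH
  'run' -> lower='run' -> no
  'fig' -> lower='fig' -> MATCH
  'Fig' -> lower='fig' -> MATCH
  'fig' -> lower='fig' -> MATCH
Matches: ['FIG', 'fig', 'fig', 'Fig', 'fig']
Count: 5

5


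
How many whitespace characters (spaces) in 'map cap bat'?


\s matches whitespace characters (spaces, tabs, etc.).
Text: 'map cap bat'
This text has 3 words separated by spaces.
Number of spaces = number of words - 1 = 3 - 1 = 2

2


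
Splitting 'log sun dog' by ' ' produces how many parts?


Splitting by ' ' breaks the string at each occurrence of the separator.
Text: 'log sun dog'
Parts after split:
  Part 1: 'log'
  Part 2: 'sun'
  Part 3: 'dog'
Total parts: 3

3


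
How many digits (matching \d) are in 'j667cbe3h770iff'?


\d matches any digit 0-9.
Scanning 'j667cbe3h770iff':
  pos 1: '6' -> DIGIT
  pos 2: '6' -> DIGIT
  pos 3: '7' -> DIGIT
  pos 7: '3' -> DIGIT
  pos 9: '7' -> DIGIT
  pos 10: '7' -> DIGIT
  pos 11: '0' -> DIGIT
Digits found: ['6', '6', '7', '3', '7', '7', '0']
Total: 7

7


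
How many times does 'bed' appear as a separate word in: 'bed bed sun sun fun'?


Scanning each word for exact match 'bed':
  Word 1: 'bed' -> MATCH
  Word 2: 'bed' -> MATCH
  Word 3: 'sun' -> no
  Word 4: 'sun' -> no
  Word 5: 'fun' -> no
Total matches: 2

2


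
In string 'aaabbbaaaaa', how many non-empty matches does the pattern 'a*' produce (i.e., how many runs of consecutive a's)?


Pattern 'a*' matches zero or more a's. We want non-empty runs of consecutive a's.
String: 'aaabbbaaaaa'
Walking through the string to find runs of a's:
  Run 1: positions 0-2 -> 'aaa'
  Run 2: positions 6-10 -> 'aaaaa'
Non-empty runs found: ['aaa', 'aaaaa']
Count: 2

2


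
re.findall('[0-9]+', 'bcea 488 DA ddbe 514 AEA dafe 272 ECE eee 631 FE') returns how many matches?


Pattern '[0-9]+' finds one or more digits.
Text: 'bcea 488 DA ddbe 514 AEA dafe 272 ECE eee 631 FE'
Scanning for matches:
  Match 1: '488'
  Match 2: '514'
  Match 3: '272'
  Match 4: '631'
Total matches: 4

4


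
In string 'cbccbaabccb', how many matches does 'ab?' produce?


Pattern 'ab?' matches 'a' optionally followed by 'b'.
String: 'cbccbaabccb'
Scanning left to right for 'a' then checking next char:
  Match 1: 'a' (a not followed by b)
  Match 2: 'ab' (a followed by b)
Total matches: 2

2


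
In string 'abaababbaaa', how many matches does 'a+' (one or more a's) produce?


Pattern 'a+' matches one or more consecutive a's.
String: 'abaababbaaa'
Scanning for runs of a:
  Match 1: 'a' (length 1)
  Match 2: 'aa' (length 2)
  Match 3: 'a' (length 1)
  Match 4: 'aaa' (length 3)
Total matches: 4

4


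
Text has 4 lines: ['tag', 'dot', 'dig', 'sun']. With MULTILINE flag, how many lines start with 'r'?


With MULTILINE flag, ^ matches the start of each line.
Lines: ['tag', 'dot', 'dig', 'sun']
Checking which lines start with 'r':
  Line 1: 'tag' -> no
  Line 2: 'dot' -> no
  Line 3: 'dig' -> no
  Line 4: 'sun' -> no
Matching lines: []
Count: 0

0


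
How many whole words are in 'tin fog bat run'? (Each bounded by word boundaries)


Word boundaries (\b) mark the start/end of each word.
Text: 'tin fog bat run'
Splitting by whitespace:
  Word 1: 'tin'
  Word 2: 'fog'
  Word 3: 'bat'
  Word 4: 'run'
Total whole words: 4

4


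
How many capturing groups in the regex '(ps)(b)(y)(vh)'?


To count capturing groups, count each '(' that starts a group.
Pattern: '(ps)(b)(y)(vh)'
Walking through the pattern:
  Position 0: '(' -> group #1
  Position 4: '(' -> group #2
  Position 7: '(' -> group #3
  Position 10: '(' -> group #4
Total capturing groups: 4

4


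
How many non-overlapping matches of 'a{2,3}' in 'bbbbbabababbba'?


Pattern 'a{2,3}' matches between 2 and 3 consecutive a's (greedy).
String: 'bbbbbabababbba'
Finding runs of a's and applying greedy matching:
  Run at pos 5: 'a' (length 1)
  Run at pos 7: 'a' (length 1)
  Run at pos 9: 'a' (length 1)
  Run at pos 13: 'a' (length 1)
Matches: []
Count: 0

0


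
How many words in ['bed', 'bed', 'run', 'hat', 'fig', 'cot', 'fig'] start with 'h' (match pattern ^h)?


Pattern ^h anchors to start of word. Check which words begin with 'h':
  'bed' -> no
  'bed' -> no
  'run' -> no
  'hat' -> MATCH (starts with 'h')
  'fig' -> no
  'cot' -> no
  'fig' -> no
Matching words: ['hat']
Count: 1

1


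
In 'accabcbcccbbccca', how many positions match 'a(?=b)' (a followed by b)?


Lookahead 'a(?=b)' matches 'a' only when followed by 'b'.
String: 'accabcbcccbbccca'
Checking each position where char is 'a':
  pos 0: 'a' -> no (next='c')
  pos 3: 'a' -> MATCH (next='b')
Matching positions: [3]
Count: 1

1


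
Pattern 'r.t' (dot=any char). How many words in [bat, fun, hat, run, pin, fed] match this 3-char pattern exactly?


Pattern 'r.t' means: starts with 'r', any single char, ends with 't'.
Checking each word (must be exactly 3 chars):
  'bat' (len=3): no
  'fun' (len=3): no
  'hat' (len=3): no
  'run' (len=3): no
  'pin' (len=3): no
  'fed' (len=3): no
Matching words: []
Total: 0

0


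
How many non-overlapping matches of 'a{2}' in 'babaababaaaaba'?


Pattern 'a{2}' matches exactly 2 consecutive a's (greedy, non-overlapping).
String: 'babaababaaaaba'
Scanning for runs of a's:
  Run at pos 1: 'a' (length 1) -> 0 match(es)
  Run at pos 3: 'aa' (length 2) -> 1 match(es)
  Run at pos 6: 'a' (length 1) -> 0 match(es)
  Run at pos 8: 'aaaa' (length 4) -> 2 match(es)
  Run at pos 13: 'a' (length 1) -> 0 match(es)
Matches found: ['aa', 'aa', 'aa']
Total: 3

3


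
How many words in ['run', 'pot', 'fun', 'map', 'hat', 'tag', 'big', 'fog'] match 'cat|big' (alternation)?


Alternation 'cat|big' matches either 'cat' or 'big'.
Checking each word:
  'run' -> no
  'pot' -> no
  'fun' -> no
  'map' -> no
  'hat' -> no
  'tag' -> no
  'big' -> MATCH
  'fog' -> no
Matches: ['big']
Count: 1

1


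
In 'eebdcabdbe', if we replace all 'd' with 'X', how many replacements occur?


re.sub('d', 'X', text) replaces every occurrence of 'd' with 'X'.
Text: 'eebdcabdbe'
Scanning for 'd':
  pos 3: 'd' -> replacement #1
  pos 7: 'd' -> replacement #2
Total replacements: 2

2


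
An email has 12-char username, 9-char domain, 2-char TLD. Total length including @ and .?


An email address has format: username@domain.tld
Username length: 12
'@' character: 1
Domain length: 9
'.' character: 1
TLD length: 2
Total = 12 + 1 + 9 + 1 + 2 = 25

25


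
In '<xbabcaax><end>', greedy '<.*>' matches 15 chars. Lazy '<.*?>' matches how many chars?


Greedy '<.*>' tries to match as MUCH as possible.
Lazy '<.*?>' tries to match as LITTLE as possible.

String: '<xbabcaax><end>'
Greedy '<.*>' starts at first '<' and extends to the LAST '>': '<xbabcaax><end>' (15 chars)
Lazy '<.*?>' starts at first '<' and stops at the FIRST '>': '<xbabcaax>' (10 chars)

10


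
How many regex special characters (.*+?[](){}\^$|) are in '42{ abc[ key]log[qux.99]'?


Regex special characters are: . * + ? [ ] ( ) { } \ ^ $ |
Scanning '42{ abc[ key]log[qux.99]':
  pos 2: '{' -> SPECIAL
  pos 7: '[' -> SPECIAL
  pos 12: ']' -> SPECIAL
  pos 16: '[' -> SPECIAL
  pos 20: '.' -> SPECIAL
  pos 23: ']' -> SPECIAL
Special chars found: ['{', '[', ']', '[', '.', ']']
Total: 6

6


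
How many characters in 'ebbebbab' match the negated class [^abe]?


Negated class [^abe] matches any char NOT in {a, b, e}
Scanning 'ebbebbab':
  pos 0: 'e' -> no (excluded)
  pos 1: 'b' -> no (excluded)
  pos 2: 'b' -> no (excluded)
  pos 3: 'e' -> no (excluded)
  pos 4: 'b' -> no (excluded)
  pos 5: 'b' -> no (excluded)
  pos 6: 'a' -> no (excluded)
  pos 7: 'b' -> no (excluded)
Total matches: 0

0


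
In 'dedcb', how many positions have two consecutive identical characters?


Looking for consecutive identical characters in 'dedcb':
  pos 0-1: 'd' vs 'e' -> different
  pos 1-2: 'e' vs 'd' -> different
  pos 2-3: 'd' vs 'c' -> different
  pos 3-4: 'c' vs 'b' -> different
Consecutive identical pairs: []
Count: 0

0


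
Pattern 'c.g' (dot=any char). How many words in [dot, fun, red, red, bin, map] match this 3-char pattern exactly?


Pattern 'c.g' means: starts with 'c', any single char, ends with 'g'.
Checking each word (must be exactly 3 chars):
  'dot' (len=3): no
  'fun' (len=3): no
  'red' (len=3): no
  'red' (len=3): no
  'bin' (len=3): no
  'map' (len=3): no
Matching words: []
Total: 0

0


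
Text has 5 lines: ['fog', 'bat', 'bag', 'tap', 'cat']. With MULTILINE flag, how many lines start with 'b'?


With MULTILINE flag, ^ matches the start of each line.
Lines: ['fog', 'bat', 'bag', 'tap', 'cat']
Checking which lines start with 'b':
  Line 1: 'fog' -> no
  Line 2: 'bat' -> MATCH
  Line 3: 'bag' -> MATCH
  Line 4: 'tap' -> no
  Line 5: 'cat' -> no
Matching lines: ['bat', 'bag']
Count: 2

2


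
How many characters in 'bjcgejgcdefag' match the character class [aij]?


Character class [aij] matches any of: {a, i, j}
Scanning string 'bjcgejgcdefag' character by character:
  pos 0: 'b' -> no
  pos 1: 'j' -> MATCH
  pos 2: 'c' -> no
  pos 3: 'g' -> no
  pos 4: 'e' -> no
  pos 5: 'j' -> MATCH
  pos 6: 'g' -> no
  pos 7: 'c' -> no
  pos 8: 'd' -> no
  pos 9: 'e' -> no
  pos 10: 'f' -> no
  pos 11: 'a' -> MATCH
  pos 12: 'g' -> no
Total matches: 3

3


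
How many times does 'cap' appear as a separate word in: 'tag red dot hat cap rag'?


Scanning each word for exact match 'cap':
  Word 1: 'tag' -> no
  Word 2: 'red' -> no
  Word 3: 'dot' -> no
  Word 4: 'hat' -> no
  Word 5: 'cap' -> MATCH
  Word 6: 'rag' -> no
Total matches: 1

1


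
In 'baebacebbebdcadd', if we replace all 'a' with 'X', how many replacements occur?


re.sub('a', 'X', text) replaces every occurrence of 'a' with 'X'.
Text: 'baebacebbebdcadd'
Scanning for 'a':
  pos 1: 'a' -> replacement #1
  pos 4: 'a' -> replacement #2
  pos 13: 'a' -> replacement #3
Total replacements: 3

3


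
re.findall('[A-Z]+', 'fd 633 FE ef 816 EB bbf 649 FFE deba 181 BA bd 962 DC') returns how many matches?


Pattern '[A-Z]+' finds one or more uppercase letters.
Text: 'fd 633 FE ef 816 EB bbf 649 FFE deba 181 BA bd 962 DC'
Scanning for matches:
  Match 1: 'FE'
  Match 2: 'EB'
  Match 3: 'FFE'
  Match 4: 'BA'
  Match 5: 'DC'
Total matches: 5

5


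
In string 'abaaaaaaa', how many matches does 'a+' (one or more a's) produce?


Pattern 'a+' matches one or more consecutive a's.
String: 'abaaaaaaa'
Scanning for runs of a:
  Match 1: 'a' (length 1)
  Match 2: 'aaaaaaa' (length 7)
Total matches: 2

2


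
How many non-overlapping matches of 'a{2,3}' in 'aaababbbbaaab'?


Pattern 'a{2,3}' matches between 2 and 3 consecutive a's (greedy).
String: 'aaababbbbaaab'
Finding runs of a's and applying greedy matching:
  Run at pos 0: 'aaa' (length 3)
  Run at pos 4: 'a' (length 1)
  Run at pos 9: 'aaa' (length 3)
Matches: ['aaa', 'aaa']
Count: 2

2


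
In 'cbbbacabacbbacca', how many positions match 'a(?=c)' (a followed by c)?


Lookahead 'a(?=c)' matches 'a' only when followed by 'c'.
String: 'cbbbacabacbbacca'
Checking each position where char is 'a':
  pos 4: 'a' -> MATCH (next='c')
  pos 6: 'a' -> no (next='b')
  pos 8: 'a' -> MATCH (next='c')
  pos 12: 'a' -> MATCH (next='c')
Matching positions: [4, 8, 12]
Count: 3

3


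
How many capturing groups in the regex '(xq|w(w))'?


To count capturing groups, count each '(' that starts a group.
Pattern: '(xq|w(w))'
Walking through the pattern:
  Position 0: '(' -> group #1
  Position 5: '(' -> group #2
Total capturing groups: 2

2


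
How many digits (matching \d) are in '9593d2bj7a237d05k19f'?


\d matches any digit 0-9.
Scanning '9593d2bj7a237d05k19f':
  pos 0: '9' -> DIGIT
  pos 1: '5' -> DIGIT
  pos 2: '9' -> DIGIT
  pos 3: '3' -> DIGIT
  pos 5: '2' -> DIGIT
  pos 8: '7' -> DIGIT
  pos 10: '2' -> DIGIT
  pos 11: '3' -> DIGIT
  pos 12: '7' -> DIGIT
  pos 14: '0' -> DIGIT
  pos 15: '5' -> DIGIT
  pos 17: '1' -> DIGIT
  pos 18: '9' -> DIGIT
Digits found: ['9', '5', '9', '3', '2', '7', '2', '3', '7', '0', '5', '1', '9']
Total: 13

13


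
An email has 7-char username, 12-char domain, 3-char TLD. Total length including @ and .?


An email address has format: username@domain.tld
Username length: 7
'@' character: 1
Domain length: 12
'.' character: 1
TLD length: 3
Total = 7 + 1 + 12 + 1 + 3 = 24

24


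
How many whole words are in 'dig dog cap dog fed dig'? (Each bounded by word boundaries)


Word boundaries (\b) mark the start/end of each word.
Text: 'dig dog cap dog fed dig'
Splitting by whitespace:
  Word 1: 'dig'
  Word 2: 'dog'
  Word 3: 'cap'
  Word 4: 'dog'
  Word 5: 'fed'
  Word 6: 'dig'
Total whole words: 6

6


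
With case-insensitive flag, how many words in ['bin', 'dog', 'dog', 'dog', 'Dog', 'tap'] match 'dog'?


Case-insensitive matching: compare each word's lowercase form to 'dog'.
  'bin' -> lower='bin' -> no
  'dog' -> lower='dog' -> MATCH
  'dog' -> lower='dog' -> MATCH
  'dog' -> lower='dog' -> MATCH
  'Dog' -> lower='dog' -> MATCH
  'tap' -> lower='tap' -> no
Matches: ['dog', 'dog', 'dog', 'Dog']
Count: 4

4


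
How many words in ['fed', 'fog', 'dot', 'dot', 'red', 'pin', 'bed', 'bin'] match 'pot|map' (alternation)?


Alternation 'pot|map' matches either 'pot' or 'map'.
Checking each word:
  'fed' -> no
  'fog' -> no
  'dot' -> no
  'dot' -> no
  'red' -> no
  'pin' -> no
  'bed' -> no
  'bin' -> no
Matches: []
Count: 0

0


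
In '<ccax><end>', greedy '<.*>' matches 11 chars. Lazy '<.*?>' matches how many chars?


Greedy '<.*>' tries to match as MUCH as possible.
Lazy '<.*?>' tries to match as LITTLE as possible.

String: '<ccax><end>'
Greedy '<.*>' starts at first '<' and extends to the LAST '>': '<ccax><end>' (11 chars)
Lazy '<.*?>' starts at first '<' and stops at the FIRST '>': '<ccax>' (6 chars)

6


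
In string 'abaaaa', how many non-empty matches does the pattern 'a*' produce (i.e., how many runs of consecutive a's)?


Pattern 'a*' matches zero or more a's. We want non-empty runs of consecutive a's.
String: 'abaaaa'
Walking through the string to find runs of a's:
  Run 1: positions 0-0 -> 'a'
  Run 2: positions 2-5 -> 'aaaa'
Non-empty runs found: ['a', 'aaaa']
Count: 2

2


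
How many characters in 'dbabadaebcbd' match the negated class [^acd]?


Negated class [^acd] matches any char NOT in {a, c, d}
Scanning 'dbabadaebcbd':
  pos 0: 'd' -> no (excluded)
  pos 1: 'b' -> MATCH
  pos 2: 'a' -> no (excluded)
  pos 3: 'b' -> MATCH
  pos 4: 'a' -> no (excluded)
  pos 5: 'd' -> no (excluded)
  pos 6: 'a' -> no (excluded)
  pos 7: 'e' -> MATCH
  pos 8: 'b' -> MATCH
  pos 9: 'c' -> no (excluded)
  pos 10: 'b' -> MATCH
  pos 11: 'd' -> no (excluded)
Total matches: 5

5


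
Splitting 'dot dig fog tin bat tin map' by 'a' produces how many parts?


Splitting by 'a' breaks the string at each occurrence of the separator.
Text: 'dot dig fog tin bat tin map'
Parts after split:
  Part 1: 'dot dig fog tin b'
  Part 2: 't tin m'
  Part 3: 'p'
Total parts: 3

3


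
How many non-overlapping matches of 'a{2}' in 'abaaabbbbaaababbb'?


Pattern 'a{2}' matches exactly 2 consecutive a's (greedy, non-overlapping).
String: 'abaaabbbbaaababbb'
Scanning for runs of a's:
  Run at pos 0: 'a' (length 1) -> 0 match(es)
  Run at pos 2: 'aaa' (length 3) -> 1 match(es)
  Run at pos 9: 'aaa' (length 3) -> 1 match(es)
  Run at pos 13: 'a' (length 1) -> 0 match(es)
Matches found: ['aa', 'aa']
Total: 2

2


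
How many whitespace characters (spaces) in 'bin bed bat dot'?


\s matches whitespace characters (spaces, tabs, etc.).
Text: 'bin bed bat dot'
This text has 4 words separated by spaces.
Number of spaces = number of words - 1 = 4 - 1 = 3

3


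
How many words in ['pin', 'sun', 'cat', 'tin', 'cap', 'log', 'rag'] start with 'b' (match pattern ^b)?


Pattern ^b anchors to start of word. Check which words begin with 'b':
  'pin' -> no
  'sun' -> no
  'cat' -> no
  'tin' -> no
  'cap' -> no
  'log' -> no
  'rag' -> no
Matching words: []
Count: 0

0


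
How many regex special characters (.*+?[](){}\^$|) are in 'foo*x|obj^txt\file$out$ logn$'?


Regex special characters are: . * + ? [ ] ( ) { } \ ^ $ |
Scanning 'foo*x|obj^txt\file$out$ logn$':
  pos 3: '*' -> SPECIAL
  pos 5: '|' -> SPECIAL
  pos 9: '^' -> SPECIAL
  pos 13: '\' -> SPECIAL
  pos 18: '$' -> SPECIAL
  pos 22: '$' -> SPECIAL
  pos 28: '$' -> SPECIAL
Special chars found: ['*', '|', '^', '\\', '$', '$', '$']
Total: 7

7


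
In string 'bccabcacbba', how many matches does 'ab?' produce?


Pattern 'ab?' matches 'a' optionally followed by 'b'.
String: 'bccabcacbba'
Scanning left to right for 'a' then checking next char:
  Match 1: 'ab' (a followed by b)
  Match 2: 'a' (a not followed by b)
  Match 3: 'a' (a not followed by b)
Total matches: 3

3


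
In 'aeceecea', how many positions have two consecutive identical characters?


Looking for consecutive identical characters in 'aeceecea':
  pos 0-1: 'a' vs 'e' -> different
  pos 1-2: 'e' vs 'c' -> different
  pos 2-3: 'c' vs 'e' -> different
  pos 3-4: 'e' vs 'e' -> MATCH ('ee')
  pos 4-5: 'e' vs 'c' -> different
  pos 5-6: 'c' vs 'e' -> different
  pos 6-7: 'e' vs 'a' -> different
Consecutive identical pairs: ['ee']
Count: 1

1


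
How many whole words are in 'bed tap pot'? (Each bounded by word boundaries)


Word boundaries (\b) mark the start/end of each word.
Text: 'bed tap pot'
Splitting by whitespace:
  Word 1: 'bed'
  Word 2: 'tap'
  Word 3: 'pot'
Total whole words: 3

3


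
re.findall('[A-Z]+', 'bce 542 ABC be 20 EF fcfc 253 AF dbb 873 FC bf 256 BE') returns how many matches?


Pattern '[A-Z]+' finds one or more uppercase letters.
Text: 'bce 542 ABC be 20 EF fcfc 253 AF dbb 873 FC bf 256 BE'
Scanning for matches:
  Match 1: 'ABC'
  Match 2: 'EF'
  Match 3: 'AF'
  Match 4: 'FC'
  Match 5: 'BE'
Total matches: 5

5


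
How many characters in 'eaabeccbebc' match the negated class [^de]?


Negated class [^de] matches any char NOT in {d, e}
Scanning 'eaabeccbebc':
  pos 0: 'e' -> no (excluded)
  pos 1: 'a' -> MATCH
  pos 2: 'a' -> MATCH
  pos 3: 'b' -> MATCH
  pos 4: 'e' -> no (excluded)
  pos 5: 'c' -> MATCH
  pos 6: 'c' -> MATCH
  pos 7: 'b' -> MATCH
  pos 8: 'e' -> no (excluded)
  pos 9: 'b' -> MATCH
  pos 10: 'c' -> MATCH
Total matches: 8

8


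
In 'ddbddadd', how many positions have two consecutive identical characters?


Looking for consecutive identical characters in 'ddbddadd':
  pos 0-1: 'd' vs 'd' -> MATCH ('dd')
  pos 1-2: 'd' vs 'b' -> different
  pos 2-3: 'b' vs 'd' -> different
  pos 3-4: 'd' vs 'd' -> MATCH ('dd')
  pos 4-5: 'd' vs 'a' -> different
  pos 5-6: 'a' vs 'd' -> different
  pos 6-7: 'd' vs 'd' -> MATCH ('dd')
Consecutive identical pairs: ['dd', 'dd', 'dd']
Count: 3

3


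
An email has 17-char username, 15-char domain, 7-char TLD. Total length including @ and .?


An email address has format: username@domain.tld
Username length: 17
'@' character: 1
Domain length: 15
'.' character: 1
TLD length: 7
Total = 17 + 1 + 15 + 1 + 7 = 41

41


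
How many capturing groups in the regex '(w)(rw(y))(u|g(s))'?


To count capturing groups, count each '(' that starts a group.
Pattern: '(w)(rw(y))(u|g(s))'
Walking through the pattern:
  Position 0: '(' -> group #1
  Position 3: '(' -> group #2
  Position 6: '(' -> group #3
  Position 10: '(' -> group #4
  Position 14: '(' -> group #5
Total capturing groups: 5

5


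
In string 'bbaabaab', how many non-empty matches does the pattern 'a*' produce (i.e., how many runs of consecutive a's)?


Pattern 'a*' matches zero or more a's. We want non-empty runs of consecutive a's.
String: 'bbaabaab'
Walking through the string to find runs of a's:
  Run 1: positions 2-3 -> 'aa'
  Run 2: positions 5-6 -> 'aa'
Non-empty runs found: ['aa', 'aa']
Count: 2

2


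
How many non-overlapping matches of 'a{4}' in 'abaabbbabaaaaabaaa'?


Pattern 'a{4}' matches exactly 4 consecutive a's (greedy, non-overlapping).
String: 'abaabbbabaaaaabaaa'
Scanning for runs of a's:
  Run at pos 0: 'a' (length 1) -> 0 match(es)
  Run at pos 2: 'aa' (length 2) -> 0 match(es)
  Run at pos 7: 'a' (length 1) -> 0 match(es)
  Run at pos 9: 'aaaaa' (length 5) -> 1 match(es)
  Run at pos 15: 'aaa' (length 3) -> 0 match(es)
Matches found: ['aaaa']
Total: 1

1


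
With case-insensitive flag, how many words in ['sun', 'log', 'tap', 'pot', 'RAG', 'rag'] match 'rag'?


Case-insensitive matching: compare each word's lowercase form to 'rag'.
  'sun' -> lower='sun' -> no
  'log' -> lower='log' -> no
  'tap' -> lower='tap' -> no
  'pot' -> lower='pot' -> no
  'RAG' -> lower='rag' -> MATCH
  'rag' -> lower='rag' -> MATCH
Matches: ['RAG', 'rag']
Count: 2

2


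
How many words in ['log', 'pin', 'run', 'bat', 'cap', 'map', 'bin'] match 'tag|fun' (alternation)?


Alternation 'tag|fun' matches either 'tag' or 'fun'.
Checking each word:
  'log' -> no
  'pin' -> no
  'run' -> no
  'bat' -> no
  'cap' -> no
  'map' -> no
  'bin' -> no
Matches: []
Count: 0

0


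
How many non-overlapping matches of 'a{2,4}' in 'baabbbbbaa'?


Pattern 'a{2,4}' matches between 2 and 4 consecutive a's (greedy).
String: 'baabbbbbaa'
Finding runs of a's and applying greedy matching:
  Run at pos 1: 'aa' (length 2)
  Run at pos 8: 'aa' (length 2)
Matches: ['aa', 'aa']
Count: 2

2


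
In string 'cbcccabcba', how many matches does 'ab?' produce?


Pattern 'ab?' matches 'a' optionally followed by 'b'.
String: 'cbcccabcba'
Scanning left to right for 'a' then checking next char:
  Match 1: 'ab' (a followed by b)
  Match 2: 'a' (a not followed by b)
Total matches: 2

2


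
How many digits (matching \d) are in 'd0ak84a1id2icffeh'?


\d matches any digit 0-9.
Scanning 'd0ak84a1id2icffeh':
  pos 1: '0' -> DIGIT
  pos 4: '8' -> DIGIT
  pos 5: '4' -> DIGIT
  pos 7: '1' -> DIGIT
  pos 10: '2' -> DIGIT
Digits found: ['0', '8', '4', '1', '2']
Total: 5

5


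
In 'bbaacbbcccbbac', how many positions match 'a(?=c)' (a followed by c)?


Lookahead 'a(?=c)' matches 'a' only when followed by 'c'.
String: 'bbaacbbcccbbac'
Checking each position where char is 'a':
  pos 2: 'a' -> no (next='a')
  pos 3: 'a' -> MATCH (next='c')
  pos 12: 'a' -> MATCH (next='c')
Matching positions: [3, 12]
Count: 2

2


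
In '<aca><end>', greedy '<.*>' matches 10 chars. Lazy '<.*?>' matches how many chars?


Greedy '<.*>' tries to match as MUCH as possible.
Lazy '<.*?>' tries to match as LITTLE as possible.

String: '<aca><end>'
Greedy '<.*>' starts at first '<' and extends to the LAST '>': '<aca><end>' (10 chars)
Lazy '<.*?>' starts at first '<' and stops at the FIRST '>': '<aca>' (5 chars)

5


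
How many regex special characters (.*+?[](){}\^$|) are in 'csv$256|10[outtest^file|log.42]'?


Regex special characters are: . * + ? [ ] ( ) { } \ ^ $ |
Scanning 'csv$256|10[outtest^file|log.42]':
  pos 3: '$' -> SPECIAL
  pos 7: '|' -> SPECIAL
  pos 10: '[' -> SPECIAL
  pos 18: '^' -> SPECIAL
  pos 23: '|' -> SPECIAL
  pos 27: '.' -> SPECIAL
  pos 30: ']' -> SPECIAL
Special chars found: ['$', '|', '[', '^', '|', '.', ']']
Total: 7

7


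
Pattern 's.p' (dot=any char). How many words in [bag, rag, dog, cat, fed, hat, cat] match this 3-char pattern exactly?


Pattern 's.p' means: starts with 's', any single char, ends with 'p'.
Checking each word (must be exactly 3 chars):
  'bag' (len=3): no
  'rag' (len=3): no
  'dog' (len=3): no
  'cat' (len=3): no
  'fed' (len=3): no
  'hat' (len=3): no
  'cat' (len=3): no
Matching words: []
Total: 0

0


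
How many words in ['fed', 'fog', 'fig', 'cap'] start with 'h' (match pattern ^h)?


Pattern ^h anchors to start of word. Check which words begin with 'h':
  'fed' -> no
  'fog' -> no
  'fig' -> no
  'cap' -> no
Matching words: []
Count: 0

0


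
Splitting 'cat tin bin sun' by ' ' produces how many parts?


Splitting by ' ' breaks the string at each occurrence of the separator.
Text: 'cat tin bin sun'
Parts after split:
  Part 1: 'cat'
  Part 2: 'tin'
  Part 3: 'bin'
  Part 4: 'sun'
Total parts: 4

4


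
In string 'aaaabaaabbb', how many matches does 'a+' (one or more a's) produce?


Pattern 'a+' matches one or more consecutive a's.
String: 'aaaabaaabbb'
Scanning for runs of a:
  Match 1: 'aaaa' (length 4)
  Match 2: 'aaa' (length 3)
Total matches: 2

2


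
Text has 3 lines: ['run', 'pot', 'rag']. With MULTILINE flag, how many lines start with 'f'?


With MULTILINE flag, ^ matches the start of each line.
Lines: ['run', 'pot', 'rag']
Checking which lines start with 'f':
  Line 1: 'run' -> no
  Line 2: 'pot' -> no
  Line 3: 'rag' -> no
Matching lines: []
Count: 0

0


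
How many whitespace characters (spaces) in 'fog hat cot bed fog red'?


\s matches whitespace characters (spaces, tabs, etc.).
Text: 'fog hat cot bed fog red'
This text has 6 words separated by spaces.
Number of spaces = number of words - 1 = 6 - 1 = 5

5


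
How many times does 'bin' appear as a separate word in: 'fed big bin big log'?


Scanning each word for exact match 'bin':
  Word 1: 'fed' -> no
  Word 2: 'big' -> no
  Word 3: 'bin' -> MATCH
  Word 4: 'big' -> no
  Word 5: 'log' -> no
Total matches: 1

1


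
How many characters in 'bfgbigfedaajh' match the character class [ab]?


Character class [ab] matches any of: {a, b}
Scanning string 'bfgbigfedaajh' character by character:
  pos 0: 'b' -> MATCH
  pos 1: 'f' -> no
  pos 2: 'g' -> no
  pos 3: 'b' -> MATCH
  pos 4: 'i' -> no
  pos 5: 'g' -> no
  pos 6: 'f' -> no
  pos 7: 'e' -> no
  pos 8: 'd' -> no
  pos 9: 'a' -> MATCH
  pos 10: 'a' -> MATCH
  pos 11: 'j' -> no
  pos 12: 'h' -> no
Total matches: 4

4


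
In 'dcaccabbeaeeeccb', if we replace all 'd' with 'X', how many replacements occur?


re.sub('d', 'X', text) replaces every occurrence of 'd' with 'X'.
Text: 'dcaccabbeaeeeccb'
Scanning for 'd':
  pos 0: 'd' -> replacement #1
Total replacements: 1

1


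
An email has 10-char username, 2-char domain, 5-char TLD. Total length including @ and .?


An email address has format: username@domain.tld
Username length: 10
'@' character: 1
Domain length: 2
'.' character: 1
TLD length: 5
Total = 10 + 1 + 2 + 1 + 5 = 19

19


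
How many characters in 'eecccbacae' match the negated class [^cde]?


Negated class [^cde] matches any char NOT in {c, d, e}
Scanning 'eecccbacae':
  pos 0: 'e' -> no (excluded)
  pos 1: 'e' -> no (excluded)
  pos 2: 'c' -> no (excluded)
  pos 3: 'c' -> no (excluded)
  pos 4: 'c' -> no (excluded)
  pos 5: 'b' -> MATCH
  pos 6: 'a' -> MATCH
  pos 7: 'c' -> no (excluded)
  pos 8: 'a' -> MATCH
  pos 9: 'e' -> no (excluded)
Total matches: 3

3


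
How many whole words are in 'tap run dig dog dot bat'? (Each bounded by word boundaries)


Word boundaries (\b) mark the start/end of each word.
Text: 'tap run dig dog dot bat'
Splitting by whitespace:
  Word 1: 'tap'
  Word 2: 'run'
  Word 3: 'dig'
  Word 4: 'dog'
  Word 5: 'dot'
  Word 6: 'bat'
Total whole words: 6

6


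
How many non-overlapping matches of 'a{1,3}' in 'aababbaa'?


Pattern 'a{1,3}' matches between 1 and 3 consecutive a's (greedy).
String: 'aababbaa'
Finding runs of a's and applying greedy matching:
  Run at pos 0: 'aa' (length 2)
  Run at pos 3: 'a' (length 1)
  Run at pos 6: 'aa' (length 2)
Matches: ['aa', 'a', 'aa']
Count: 3

3


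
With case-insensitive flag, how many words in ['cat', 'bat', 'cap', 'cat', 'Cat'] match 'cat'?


Case-insensitive matching: compare each word's lowercase form to 'cat'.
  'cat' -> lower='cat' -> MATCH
  'bat' -> lower='bat' -> no
  'cap' -> lower='cap' -> no
  'cat' -> lower='cat' -> MATCH
  'Cat' -> lower='cat' -> MATCH
Matches: ['cat', 'cat', 'Cat']
Count: 3

3


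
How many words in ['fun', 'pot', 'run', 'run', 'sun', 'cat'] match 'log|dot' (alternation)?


Alternation 'log|dot' matches either 'log' or 'dot'.
Checking each word:
  'fun' -> no
  'pot' -> no
  'run' -> no
  'run' -> no
  'sun' -> no
  'cat' -> no
Matches: []
Count: 0

0


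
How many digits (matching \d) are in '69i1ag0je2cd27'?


\d matches any digit 0-9.
Scanning '69i1ag0je2cd27':
  pos 0: '6' -> DIGIT
  pos 1: '9' -> DIGIT
  pos 3: '1' -> DIGIT
  pos 6: '0' -> DIGIT
  pos 9: '2' -> DIGIT
  pos 12: '2' -> DIGIT
  pos 13: '7' -> DIGIT
Digits found: ['6', '9', '1', '0', '2', '2', '7']
Total: 7

7


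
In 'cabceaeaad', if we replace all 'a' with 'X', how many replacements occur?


re.sub('a', 'X', text) replaces every occurrence of 'a' with 'X'.
Text: 'cabceaeaad'
Scanning for 'a':
  pos 1: 'a' -> replacement #1
  pos 5: 'a' -> replacement #2
  pos 7: 'a' -> replacement #3
  pos 8: 'a' -> replacement #4
Total replacements: 4

4
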